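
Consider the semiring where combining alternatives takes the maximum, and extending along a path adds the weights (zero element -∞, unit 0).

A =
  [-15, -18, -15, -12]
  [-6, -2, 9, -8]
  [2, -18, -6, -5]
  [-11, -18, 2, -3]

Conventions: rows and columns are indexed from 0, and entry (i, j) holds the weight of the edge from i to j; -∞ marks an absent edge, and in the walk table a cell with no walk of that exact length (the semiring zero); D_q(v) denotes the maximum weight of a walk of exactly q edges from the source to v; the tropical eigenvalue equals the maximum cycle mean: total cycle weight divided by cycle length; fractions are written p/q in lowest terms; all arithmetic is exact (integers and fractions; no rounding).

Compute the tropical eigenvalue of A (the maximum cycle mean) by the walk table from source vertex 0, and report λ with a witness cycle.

q=0: [0, -∞, -∞, -∞]
q=1: [-15, -18, -15, -12]
q=2: [-13, -20, -9, -15]
q=3: [-7, -22, -11, -14]
q=4: [-9, -24, -12, -16]
Optimal cycle mean attained by: cycle 2->3->2, total (-5) + 2, length 2.
Answer: λ = -3/2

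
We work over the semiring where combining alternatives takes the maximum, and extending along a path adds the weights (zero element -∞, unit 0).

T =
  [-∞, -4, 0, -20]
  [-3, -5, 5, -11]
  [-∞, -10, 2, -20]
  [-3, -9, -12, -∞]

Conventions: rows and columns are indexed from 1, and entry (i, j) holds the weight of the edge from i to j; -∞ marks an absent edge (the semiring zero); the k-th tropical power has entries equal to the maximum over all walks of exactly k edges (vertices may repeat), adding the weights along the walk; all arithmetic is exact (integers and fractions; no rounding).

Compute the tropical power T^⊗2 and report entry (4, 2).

T^⊗2:
  [-7, -9, 2, -15]
  [-8, -5, 7, -15]
  [-13, -8, 4, -18]
  [-12, -7, -3, -20]
Key observation: the optimum is the walk 4->1->2, with weight (-3) + (-4) = -7.
Optimal value attained by: walk 4->1->2.
Answer: (T^⊗2)[4][2] = -7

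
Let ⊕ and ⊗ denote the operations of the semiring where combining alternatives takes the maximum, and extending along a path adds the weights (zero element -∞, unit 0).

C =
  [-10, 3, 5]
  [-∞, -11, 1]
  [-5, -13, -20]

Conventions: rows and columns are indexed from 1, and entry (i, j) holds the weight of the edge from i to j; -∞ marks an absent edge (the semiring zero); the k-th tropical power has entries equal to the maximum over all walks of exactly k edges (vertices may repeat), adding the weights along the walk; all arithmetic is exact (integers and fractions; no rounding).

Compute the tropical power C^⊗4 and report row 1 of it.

C^⊗2:
  [0, -7, 4]
  [-4, -12, -10]
  [-15, -2, 0]
C^⊗3:
  [-1, 3, 5]
  [-14, -1, 1]
  [-5, -12, -1]
C^⊗4:
  [0, 2, 4]
  [-4, -11, 0]
  [-6, -2, 0]
Answer: row 1 of C^⊗4 = [0, 2, 4]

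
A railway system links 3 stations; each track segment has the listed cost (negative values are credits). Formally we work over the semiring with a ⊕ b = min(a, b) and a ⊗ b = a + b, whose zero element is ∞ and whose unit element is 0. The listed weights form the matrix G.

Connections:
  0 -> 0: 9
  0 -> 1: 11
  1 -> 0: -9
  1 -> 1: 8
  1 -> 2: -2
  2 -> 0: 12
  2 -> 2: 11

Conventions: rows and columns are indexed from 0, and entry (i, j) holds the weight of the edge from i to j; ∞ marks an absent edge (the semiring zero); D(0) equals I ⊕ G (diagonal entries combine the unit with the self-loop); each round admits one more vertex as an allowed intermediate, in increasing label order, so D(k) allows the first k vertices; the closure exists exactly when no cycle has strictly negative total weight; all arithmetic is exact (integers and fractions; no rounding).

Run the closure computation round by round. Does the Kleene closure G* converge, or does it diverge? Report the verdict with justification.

D(0):
  [0, 11, ∞]
  [-9, 0, -2]
  [12, ∞, 0]
D(1):
  [0, 11, ∞]
  [-9, 0, -2]
  [12, 23, 0]
D(2):
  [0, 11, 9]
  [-9, 0, -2]
  [12, 23, 0]
D(3):
  [0, 11, 9]
  [-9, 0, -2]
  [12, 23, 0]
Key observation: every diagonal entry stays at the unit through all rounds, so no improving cycle exists.
Answer: CONVERGES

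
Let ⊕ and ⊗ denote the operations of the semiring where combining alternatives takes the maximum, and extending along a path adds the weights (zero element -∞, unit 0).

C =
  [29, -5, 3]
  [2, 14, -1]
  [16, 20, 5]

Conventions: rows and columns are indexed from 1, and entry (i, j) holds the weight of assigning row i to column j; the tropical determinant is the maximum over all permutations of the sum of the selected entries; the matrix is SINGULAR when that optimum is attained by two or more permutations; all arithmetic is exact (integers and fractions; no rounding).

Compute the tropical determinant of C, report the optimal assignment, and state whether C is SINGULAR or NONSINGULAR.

σ = (1, 2, 3): 29 + 14 + 5 = 48
σ = (1, 3, 2): 29 + (-1) + 20 = 48
σ = (2, 1, 3): (-5) + 2 + 5 = 2
σ = (2, 3, 1): (-5) + (-1) + 16 = 10
σ = (3, 1, 2): 3 + 2 + 20 = 25
σ = (3, 2, 1): 3 + 14 + 16 = 33
Optimal value attained by: σ = (1, 2, 3).
Answer: det⊕(C) = 48; verdict: SINGULAR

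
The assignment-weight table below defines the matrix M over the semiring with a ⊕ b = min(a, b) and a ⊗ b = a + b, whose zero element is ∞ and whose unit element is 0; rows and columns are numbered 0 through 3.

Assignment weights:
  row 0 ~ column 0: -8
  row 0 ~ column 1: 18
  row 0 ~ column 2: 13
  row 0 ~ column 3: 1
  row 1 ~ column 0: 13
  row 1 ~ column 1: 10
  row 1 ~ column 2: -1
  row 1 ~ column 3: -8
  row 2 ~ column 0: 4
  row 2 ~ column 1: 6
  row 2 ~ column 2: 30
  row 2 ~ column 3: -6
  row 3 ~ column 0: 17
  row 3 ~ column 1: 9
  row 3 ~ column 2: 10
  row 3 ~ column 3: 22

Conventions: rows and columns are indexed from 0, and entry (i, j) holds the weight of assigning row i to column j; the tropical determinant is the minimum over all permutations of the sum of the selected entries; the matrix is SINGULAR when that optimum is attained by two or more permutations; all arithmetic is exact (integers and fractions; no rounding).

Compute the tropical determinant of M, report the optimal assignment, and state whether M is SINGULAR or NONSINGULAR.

σ = (0, 1, 2, 3): (-8) + 10 + 30 + 22 = 54
σ = (0, 1, 3, 2): (-8) + 10 + (-6) + 10 = 6
σ = (0, 2, 1, 3): (-8) + (-1) + 6 + 22 = 19
σ = (0, 2, 3, 1): (-8) + (-1) + (-6) + 9 = -6
σ = (0, 3, 1, 2): (-8) + (-8) + 6 + 10 = 0
σ = (0, 3, 2, 1): (-8) + (-8) + 30 + 9 = 23
σ = (1, 0, 2, 3): 18 + 13 + 30 + 22 = 83
σ = (1, 0, 3, 2): 18 + 13 + (-6) + 10 = 35
σ = (1, 2, 0, 3): 18 + (-1) + 4 + 22 = 43
σ = (1, 2, 3, 0): 18 + (-1) + (-6) + 17 = 28
σ = (1, 3, 0, 2): 18 + (-8) + 4 + 10 = 24
σ = (1, 3, 2, 0): 18 + (-8) + 30 + 17 = 57
σ = (2, 0, 1, 3): 13 + 13 + 6 + 22 = 54
σ = (2, 0, 3, 1): 13 + 13 + (-6) + 9 = 29
σ = (2, 1, 0, 3): 13 + 10 + 4 + 22 = 49
σ = (2, 1, 3, 0): 13 + 10 + (-6) + 17 = 34
σ = (2, 3, 0, 1): 13 + (-8) + 4 + 9 = 18
σ = (2, 3, 1, 0): 13 + (-8) + 6 + 17 = 28
σ = (3, 0, 1, 2): 1 + 13 + 6 + 10 = 30
σ = (3, 0, 2, 1): 1 + 13 + 30 + 9 = 53
σ = (3, 1, 0, 2): 1 + 10 + 4 + 10 = 25
σ = (3, 1, 2, 0): 1 + 10 + 30 + 17 = 58
σ = (3, 2, 0, 1): 1 + (-1) + 4 + 9 = 13
σ = (3, 2, 1, 0): 1 + (-1) + 6 + 17 = 23
Optimal value attained by: σ = (0, 2, 3, 1).
Answer: det⊕(M) = -6; verdict: NONSINGULAR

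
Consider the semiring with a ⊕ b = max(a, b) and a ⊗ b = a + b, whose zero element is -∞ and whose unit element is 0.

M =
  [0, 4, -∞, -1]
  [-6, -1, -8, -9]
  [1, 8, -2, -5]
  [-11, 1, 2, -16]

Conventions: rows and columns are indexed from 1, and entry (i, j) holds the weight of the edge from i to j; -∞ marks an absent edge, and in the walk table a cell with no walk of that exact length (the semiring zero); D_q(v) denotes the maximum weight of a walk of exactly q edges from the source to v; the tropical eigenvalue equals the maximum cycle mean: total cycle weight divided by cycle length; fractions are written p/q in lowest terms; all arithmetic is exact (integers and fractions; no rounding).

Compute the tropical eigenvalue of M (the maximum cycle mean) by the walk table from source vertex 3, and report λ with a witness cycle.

q=0: [-∞, -∞, 0, -∞]
q=1: [1, 8, -2, -5]
q=2: [2, 7, 0, 0]
q=3: [2, 8, 2, 1]
q=4: [3, 10, 3, 1]
Optimal cycle mean attained by: cycle 1->4->3->2->1, total (-1) + 2 + 8 + (-6), length 4.
Answer: λ = 3/4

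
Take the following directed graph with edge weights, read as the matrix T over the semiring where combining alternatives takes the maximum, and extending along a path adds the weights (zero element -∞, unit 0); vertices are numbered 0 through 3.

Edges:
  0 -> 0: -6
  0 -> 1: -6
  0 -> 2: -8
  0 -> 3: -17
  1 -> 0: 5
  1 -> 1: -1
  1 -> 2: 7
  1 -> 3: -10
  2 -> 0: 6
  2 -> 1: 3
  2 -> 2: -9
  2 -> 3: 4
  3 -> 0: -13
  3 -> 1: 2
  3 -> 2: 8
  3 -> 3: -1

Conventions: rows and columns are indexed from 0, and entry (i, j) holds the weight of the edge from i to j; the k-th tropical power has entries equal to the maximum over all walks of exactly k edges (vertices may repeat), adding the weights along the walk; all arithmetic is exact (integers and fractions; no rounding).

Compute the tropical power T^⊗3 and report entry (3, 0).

T^⊗2:
  [-1, -5, 1, -4]
  [13, 10, 6, 11]
  [8, 6, 12, 3]
  [14, 11, 9, 12]
T^⊗3:
  [7, 4, 4, 5]
  [15, 13, 19, 10]
  [18, 15, 13, 16]
  [16, 14, 20, 13]
Key observation: the optimum is the walk 3->2->1->0, with weight 8 + 3 + 5 = 16.
Optimal value attained by: walk 3->2->1->0.
Answer: (T^⊗3)[3][0] = 16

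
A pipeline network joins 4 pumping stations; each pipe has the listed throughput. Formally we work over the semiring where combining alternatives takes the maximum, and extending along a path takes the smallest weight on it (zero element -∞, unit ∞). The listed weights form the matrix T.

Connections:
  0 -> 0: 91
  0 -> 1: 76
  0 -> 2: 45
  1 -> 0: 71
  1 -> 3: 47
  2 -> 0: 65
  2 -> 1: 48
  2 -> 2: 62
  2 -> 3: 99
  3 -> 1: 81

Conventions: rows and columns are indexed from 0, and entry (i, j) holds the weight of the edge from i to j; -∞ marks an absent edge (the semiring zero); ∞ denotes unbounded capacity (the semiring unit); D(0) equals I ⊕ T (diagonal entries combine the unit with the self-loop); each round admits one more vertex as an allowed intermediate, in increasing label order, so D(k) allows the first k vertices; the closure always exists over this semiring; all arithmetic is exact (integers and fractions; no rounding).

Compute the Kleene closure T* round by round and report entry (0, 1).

D(0):
  [∞, 76, 45, -∞]
  [71, ∞, -∞, 47]
  [65, 48, ∞, 99]
  [-∞, 81, -∞, ∞]
D(1):
  [∞, 76, 45, -∞]
  [71, ∞, 45, 47]
  [65, 65, ∞, 99]
  [-∞, 81, -∞, ∞]
D(2):
  [∞, 76, 45, 47]
  [71, ∞, 45, 47]
  [65, 65, ∞, 99]
  [71, 81, 45, ∞]
D(3):
  [∞, 76, 45, 47]
  [71, ∞, 45, 47]
  [65, 65, ∞, 99]
  [71, 81, 45, ∞]
D(4):
  [∞, 76, 45, 47]
  [71, ∞, 45, 47]
  [71, 81, ∞, 99]
  [71, 81, 45, ∞]
Answer: T*[0][1] = 76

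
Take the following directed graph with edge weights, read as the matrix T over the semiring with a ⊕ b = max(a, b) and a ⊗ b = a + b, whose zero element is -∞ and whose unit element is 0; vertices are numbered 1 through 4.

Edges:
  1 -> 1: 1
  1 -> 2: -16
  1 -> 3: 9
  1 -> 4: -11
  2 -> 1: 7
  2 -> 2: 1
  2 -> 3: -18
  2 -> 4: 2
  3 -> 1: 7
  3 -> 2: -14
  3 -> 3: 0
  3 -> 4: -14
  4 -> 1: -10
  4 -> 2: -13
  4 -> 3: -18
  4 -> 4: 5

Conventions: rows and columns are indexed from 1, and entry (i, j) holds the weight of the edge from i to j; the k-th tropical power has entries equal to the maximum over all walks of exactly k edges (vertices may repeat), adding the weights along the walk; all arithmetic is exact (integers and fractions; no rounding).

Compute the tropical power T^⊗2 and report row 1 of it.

T^⊗2:
  [16, -5, 10, -5]
  [8, 2, 16, 7]
  [8, -9, 16, -4]
  [-5, -8, -1, 10]
Answer: row 1 of T^⊗2 = [16, -5, 10, -5]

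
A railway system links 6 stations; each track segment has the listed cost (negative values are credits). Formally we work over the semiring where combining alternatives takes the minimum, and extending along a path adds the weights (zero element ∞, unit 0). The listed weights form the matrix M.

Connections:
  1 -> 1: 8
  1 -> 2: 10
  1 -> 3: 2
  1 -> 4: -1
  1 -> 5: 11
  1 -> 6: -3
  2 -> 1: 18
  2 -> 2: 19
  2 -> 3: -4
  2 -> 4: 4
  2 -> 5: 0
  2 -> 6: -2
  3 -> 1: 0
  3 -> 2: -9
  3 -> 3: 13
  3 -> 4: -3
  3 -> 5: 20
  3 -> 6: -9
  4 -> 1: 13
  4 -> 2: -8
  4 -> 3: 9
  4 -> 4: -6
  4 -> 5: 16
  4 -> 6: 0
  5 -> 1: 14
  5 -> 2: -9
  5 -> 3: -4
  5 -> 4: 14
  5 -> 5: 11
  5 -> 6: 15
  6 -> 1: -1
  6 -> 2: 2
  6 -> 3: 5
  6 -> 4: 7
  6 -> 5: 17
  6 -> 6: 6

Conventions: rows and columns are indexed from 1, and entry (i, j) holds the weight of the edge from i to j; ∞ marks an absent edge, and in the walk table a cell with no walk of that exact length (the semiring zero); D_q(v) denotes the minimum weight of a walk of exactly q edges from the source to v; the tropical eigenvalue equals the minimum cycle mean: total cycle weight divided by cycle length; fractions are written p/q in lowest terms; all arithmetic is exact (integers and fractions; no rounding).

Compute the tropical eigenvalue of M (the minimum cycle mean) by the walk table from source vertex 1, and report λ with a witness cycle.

q=0: [0, ∞, ∞, ∞, ∞, ∞]
q=1: [8, 10, 2, -1, 11, -3]
q=2: [-4, -9, 2, -7, 10, -7]
q=3: [-8, -15, -13, -13, -9, -11]
q=4: [-13, -22, -19, -19, -15, -22]
q=5: [-23, -28, -26, -25, -22, -28]
q=6: [-29, -35, -32, -31, -28, -35]
Optimal cycle mean attained by: cycle 2->3->2, total (-4) + (-9), length 2.
Answer: λ = -13/2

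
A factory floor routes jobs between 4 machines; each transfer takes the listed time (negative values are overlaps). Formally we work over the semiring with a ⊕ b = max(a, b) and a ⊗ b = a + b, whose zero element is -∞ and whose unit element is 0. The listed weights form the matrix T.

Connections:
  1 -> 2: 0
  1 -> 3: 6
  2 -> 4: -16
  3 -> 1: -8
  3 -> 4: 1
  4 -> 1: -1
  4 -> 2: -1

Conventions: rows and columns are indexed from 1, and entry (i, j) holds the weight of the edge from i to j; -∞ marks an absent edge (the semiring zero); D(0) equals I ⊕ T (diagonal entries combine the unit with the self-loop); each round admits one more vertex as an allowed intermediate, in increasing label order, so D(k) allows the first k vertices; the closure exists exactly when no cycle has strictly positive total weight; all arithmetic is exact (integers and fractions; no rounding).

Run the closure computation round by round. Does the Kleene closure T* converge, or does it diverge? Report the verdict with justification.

D(0):
  [0, 0, 6, -∞]
  [-∞, 0, -∞, -16]
  [-8, -∞, 0, 1]
  [-1, -1, -∞, 0]
D(1):
  [0, 0, 6, -∞]
  [-∞, 0, -∞, -16]
  [-8, -8, 0, 1]
  [-1, -1, 5, 0]
D(2):
  [0, 0, 6, -16]
  [-∞, 0, -∞, -16]
  [-8, -8, 0, 1]
  [-1, -1, 5, 0]
Detection: at round 3, diagonal entry (4, 4) turns strictly positive.
Key observation: the cycle 4->1->3->4 has total weight (-1) + 6 + 1, which is strictly positive.
Answer: DIVERGES — positive cycle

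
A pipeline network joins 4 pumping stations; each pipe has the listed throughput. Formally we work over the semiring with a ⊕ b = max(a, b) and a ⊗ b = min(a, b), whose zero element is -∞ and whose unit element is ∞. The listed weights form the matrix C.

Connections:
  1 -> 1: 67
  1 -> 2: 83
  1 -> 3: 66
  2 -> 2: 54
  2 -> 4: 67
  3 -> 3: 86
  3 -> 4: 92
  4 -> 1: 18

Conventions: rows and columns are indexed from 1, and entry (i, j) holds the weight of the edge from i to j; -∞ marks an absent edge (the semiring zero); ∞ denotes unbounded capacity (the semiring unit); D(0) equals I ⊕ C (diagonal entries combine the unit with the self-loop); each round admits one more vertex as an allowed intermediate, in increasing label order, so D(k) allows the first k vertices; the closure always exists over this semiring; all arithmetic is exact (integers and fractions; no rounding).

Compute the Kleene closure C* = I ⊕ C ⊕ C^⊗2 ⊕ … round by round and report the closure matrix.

D(0):
  [∞, 83, 66, -∞]
  [-∞, ∞, -∞, 67]
  [-∞, -∞, ∞, 92]
  [18, -∞, -∞, ∞]
D(1):
  [∞, 83, 66, -∞]
  [-∞, ∞, -∞, 67]
  [-∞, -∞, ∞, 92]
  [18, 18, 18, ∞]
D(2):
  [∞, 83, 66, 67]
  [-∞, ∞, -∞, 67]
  [-∞, -∞, ∞, 92]
  [18, 18, 18, ∞]
D(3):
  [∞, 83, 66, 67]
  [-∞, ∞, -∞, 67]
  [-∞, -∞, ∞, 92]
  [18, 18, 18, ∞]
D(4):
  [∞, 83, 66, 67]
  [18, ∞, 18, 67]
  [18, 18, ∞, 92]
  [18, 18, 18, ∞]
Answer: C* = [[∞, 83, 66, 67], [18, ∞, 18, 67], [18, 18, ∞, 92], [18, 18, 18, ∞]]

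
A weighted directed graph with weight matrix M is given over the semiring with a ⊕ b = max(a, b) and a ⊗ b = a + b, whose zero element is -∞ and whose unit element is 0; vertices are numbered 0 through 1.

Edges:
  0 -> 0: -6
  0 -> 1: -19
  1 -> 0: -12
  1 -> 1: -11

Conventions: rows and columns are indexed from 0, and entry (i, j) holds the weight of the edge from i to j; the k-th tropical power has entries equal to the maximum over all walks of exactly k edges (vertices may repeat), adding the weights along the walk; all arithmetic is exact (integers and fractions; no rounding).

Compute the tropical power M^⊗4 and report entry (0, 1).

M^⊗2:
  [-12, -25]
  [-18, -22]
M^⊗3:
  [-18, -31]
  [-24, -33]
M^⊗4:
  [-24, -37]
  [-30, -43]
Key observation: the optimum is the walk 0->0->0->0->1, with weight (-6) + (-6) + (-6) + (-19) = -37.
Optimal value attained by: walk 0->0->0->0->1.
Answer: (M^⊗4)[0][1] = -37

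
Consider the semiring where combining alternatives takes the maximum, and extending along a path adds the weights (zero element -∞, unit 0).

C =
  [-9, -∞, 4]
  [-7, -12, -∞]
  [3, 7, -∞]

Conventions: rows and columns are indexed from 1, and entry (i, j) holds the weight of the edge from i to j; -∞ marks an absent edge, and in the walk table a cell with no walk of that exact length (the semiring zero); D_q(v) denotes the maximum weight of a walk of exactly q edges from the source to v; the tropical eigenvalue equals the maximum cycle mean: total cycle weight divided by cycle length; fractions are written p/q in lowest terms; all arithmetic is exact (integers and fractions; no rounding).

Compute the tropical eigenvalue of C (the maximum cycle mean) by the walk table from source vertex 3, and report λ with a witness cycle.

q=0: [-∞, -∞, 0]
q=1: [3, 7, -∞]
q=2: [0, -5, 7]
q=3: [10, 14, 4]
Optimal cycle mean attained by: cycle 1->3->1, total 4 + 3, length 2.
Answer: λ = 7/2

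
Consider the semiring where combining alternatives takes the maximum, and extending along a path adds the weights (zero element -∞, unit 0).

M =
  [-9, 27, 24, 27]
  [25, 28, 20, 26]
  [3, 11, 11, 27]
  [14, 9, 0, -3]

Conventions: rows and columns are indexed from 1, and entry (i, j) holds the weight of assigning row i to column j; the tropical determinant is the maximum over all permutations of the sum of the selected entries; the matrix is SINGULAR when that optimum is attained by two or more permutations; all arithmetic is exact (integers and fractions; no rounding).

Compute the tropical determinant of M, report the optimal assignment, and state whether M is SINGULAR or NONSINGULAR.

σ = (1, 2, 3, 4): (-9) + 28 + 11 + (-3) = 27
σ = (1, 2, 4, 3): (-9) + 28 + 27 + 0 = 46
σ = (1, 3, 2, 4): (-9) + 20 + 11 + (-3) = 19
σ = (1, 3, 4, 2): (-9) + 20 + 27 + 9 = 47
σ = (1, 4, 2, 3): (-9) + 26 + 11 + 0 = 28
σ = (1, 4, 3, 2): (-9) + 26 + 11 + 9 = 37
σ = (2, 1, 3, 4): 27 + 25 + 11 + (-3) = 60
σ = (2, 1, 4, 3): 27 + 25 + 27 + 0 = 79
σ = (2, 3, 1, 4): 27 + 20 + 3 + (-3) = 47
σ = (2, 3, 4, 1): 27 + 20 + 27 + 14 = 88
σ = (2, 4, 1, 3): 27 + 26 + 3 + 0 = 56
σ = (2, 4, 3, 1): 27 + 26 + 11 + 14 = 78
σ = (3, 1, 2, 4): 24 + 25 + 11 + (-3) = 57
σ = (3, 1, 4, 2): 24 + 25 + 27 + 9 = 85
σ = (3, 2, 1, 4): 24 + 28 + 3 + (-3) = 52
σ = (3, 2, 4, 1): 24 + 28 + 27 + 14 = 93
σ = (3, 4, 1, 2): 24 + 26 + 3 + 9 = 62
σ = (3, 4, 2, 1): 24 + 26 + 11 + 14 = 75
σ = (4, 1, 2, 3): 27 + 25 + 11 + 0 = 63
σ = (4, 1, 3, 2): 27 + 25 + 11 + 9 = 72
σ = (4, 2, 1, 3): 27 + 28 + 3 + 0 = 58
σ = (4, 2, 3, 1): 27 + 28 + 11 + 14 = 80
σ = (4, 3, 1, 2): 27 + 20 + 3 + 9 = 59
σ = (4, 3, 2, 1): 27 + 20 + 11 + 14 = 72
Optimal value attained by: σ = (3, 2, 4, 1).
Answer: det⊕(M) = 93; verdict: NONSINGULAR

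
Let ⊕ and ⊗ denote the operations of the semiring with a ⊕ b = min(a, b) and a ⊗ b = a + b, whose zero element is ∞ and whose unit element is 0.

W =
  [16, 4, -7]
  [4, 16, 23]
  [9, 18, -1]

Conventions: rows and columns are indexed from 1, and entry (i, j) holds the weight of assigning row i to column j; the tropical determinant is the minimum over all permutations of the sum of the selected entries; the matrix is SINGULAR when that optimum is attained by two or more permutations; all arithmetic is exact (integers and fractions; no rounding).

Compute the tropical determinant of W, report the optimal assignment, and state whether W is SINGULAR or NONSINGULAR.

σ = (1, 2, 3): 16 + 16 + (-1) = 31
σ = (1, 3, 2): 16 + 23 + 18 = 57
σ = (2, 1, 3): 4 + 4 + (-1) = 7
σ = (2, 3, 1): 4 + 23 + 9 = 36
σ = (3, 1, 2): (-7) + 4 + 18 = 15
σ = (3, 2, 1): (-7) + 16 + 9 = 18
Optimal value attained by: σ = (2, 1, 3).
Answer: det⊕(W) = 7; verdict: NONSINGULAR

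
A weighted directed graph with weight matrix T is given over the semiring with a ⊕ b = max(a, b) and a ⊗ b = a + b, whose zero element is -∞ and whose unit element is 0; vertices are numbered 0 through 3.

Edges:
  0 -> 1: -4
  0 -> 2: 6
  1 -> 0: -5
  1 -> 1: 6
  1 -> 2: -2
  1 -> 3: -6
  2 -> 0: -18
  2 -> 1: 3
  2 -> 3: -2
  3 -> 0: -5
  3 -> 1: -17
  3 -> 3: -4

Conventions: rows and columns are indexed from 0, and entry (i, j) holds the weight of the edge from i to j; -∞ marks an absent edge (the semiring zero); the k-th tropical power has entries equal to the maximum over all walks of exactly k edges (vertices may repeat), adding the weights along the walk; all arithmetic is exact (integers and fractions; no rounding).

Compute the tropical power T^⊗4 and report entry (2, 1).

T^⊗2:
  [-9, 9, -6, 4]
  [1, 12, 4, 0]
  [-2, 9, 1, -3]
  [-9, -9, 1, -8]
T^⊗3:
  [4, 15, 7, 3]
  [7, 18, 10, 6]
  [4, 15, 7, 3]
  [-13, 4, -3, -1]
T^⊗4:
  [10, 21, 13, 9]
  [13, 24, 16, 12]
  [10, 21, 13, 9]
  [-1, 10, 2, -2]
Key observation: the optimum is the walk 2->1->1->1->1, with weight 3 + 6 + 6 + 6 = 21.
Optimal value attained by: walk 2->1->1->1->1.
Answer: (T^⊗4)[2][1] = 21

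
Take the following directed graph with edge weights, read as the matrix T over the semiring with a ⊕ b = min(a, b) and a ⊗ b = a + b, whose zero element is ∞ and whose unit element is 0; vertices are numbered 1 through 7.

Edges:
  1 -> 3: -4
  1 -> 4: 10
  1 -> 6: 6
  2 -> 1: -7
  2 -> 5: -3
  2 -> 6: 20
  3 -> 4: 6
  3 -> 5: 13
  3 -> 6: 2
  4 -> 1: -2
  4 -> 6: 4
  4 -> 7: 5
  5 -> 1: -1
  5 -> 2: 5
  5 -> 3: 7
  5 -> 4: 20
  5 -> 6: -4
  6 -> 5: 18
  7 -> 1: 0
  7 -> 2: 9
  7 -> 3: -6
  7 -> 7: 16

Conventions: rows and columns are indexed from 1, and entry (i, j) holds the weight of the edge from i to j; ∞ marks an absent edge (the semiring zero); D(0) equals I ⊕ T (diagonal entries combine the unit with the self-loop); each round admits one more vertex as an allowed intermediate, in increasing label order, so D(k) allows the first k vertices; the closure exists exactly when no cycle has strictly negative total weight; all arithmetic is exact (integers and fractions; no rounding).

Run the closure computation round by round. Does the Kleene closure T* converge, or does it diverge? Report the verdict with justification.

D(0):
  [0, ∞, -4, 10, ∞, 6, ∞]
  [-7, 0, ∞, ∞, -3, 20, ∞]
  [∞, ∞, 0, 6, 13, 2, ∞]
  [-2, ∞, ∞, 0, ∞, 4, 5]
  [-1, 5, 7, 20, 0, -4, ∞]
  [∞, ∞, ∞, ∞, 18, 0, ∞]
  [0, 9, -6, ∞, ∞, ∞, 0]
D(1):
  [0, ∞, -4, 10, ∞, 6, ∞]
  [-7, 0, -11, 3, -3, -1, ∞]
  [∞, ∞, 0, 6, 13, 2, ∞]
  [-2, ∞, -6, 0, ∞, 4, 5]
  [-1, 5, -5, 9, 0, -4, ∞]
  [∞, ∞, ∞, ∞, 18, 0, ∞]
  [0, 9, -6, 10, ∞, 6, 0]
D(2):
  [0, ∞, -4, 10, ∞, 6, ∞]
  [-7, 0, -11, 3, -3, -1, ∞]
  [∞, ∞, 0, 6, 13, 2, ∞]
  [-2, ∞, -6, 0, ∞, 4, 5]
  [-2, 5, -6, 8, 0, -4, ∞]
  [∞, ∞, ∞, ∞, 18, 0, ∞]
  [0, 9, -6, 10, 6, 6, 0]
D(3):
  [0, ∞, -4, 2, 9, -2, ∞]
  [-7, 0, -11, -5, -3, -9, ∞]
  [∞, ∞, 0, 6, 13, 2, ∞]
  [-2, ∞, -6, 0, 7, -4, 5]
  [-2, 5, -6, 0, 0, -4, ∞]
  [∞, ∞, ∞, ∞, 18, 0, ∞]
  [0, 9, -6, 0, 6, -4, 0]
D(4):
  [0, ∞, -4, 2, 9, -2, 7]
  [-7, 0, -11, -5, -3, -9, 0]
  [4, ∞, 0, 6, 13, 2, 11]
  [-2, ∞, -6, 0, 7, -4, 5]
  [-2, 5, -6, 0, 0, -4, 5]
  [∞, ∞, ∞, ∞, 18, 0, ∞]
  [-2, 9, -6, 0, 6, -4, 0]
D(5):
  [0, 14, -4, 2, 9, -2, 7]
  [-7, 0, -11, -5, -3, -9, 0]
  [4, 18, 0, 6, 13, 2, 11]
  [-2, 12, -6, 0, 7, -4, 5]
  [-2, 5, -6, 0, 0, -4, 5]
  [16, 23, 12, 18, 18, 0, 23]
  [-2, 9, -6, 0, 6, -4, 0]
D(6):
  [0, 14, -4, 2, 9, -2, 7]
  [-7, 0, -11, -5, -3, -9, 0]
  [4, 18, 0, 6, 13, 2, 11]
  [-2, 12, -6, 0, 7, -4, 5]
  [-2, 5, -6, 0, 0, -4, 5]
  [16, 23, 12, 18, 18, 0, 23]
  [-2, 9, -6, 0, 6, -4, 0]
D(7):
  [0, 14, -4, 2, 9, -2, 7]
  [-7, 0, -11, -5, -3, -9, 0]
  [4, 18, 0, 6, 13, 2, 11]
  [-2, 12, -6, 0, 7, -4, 5]
  [-2, 5, -6, 0, 0, -4, 5]
  [16, 23, 12, 18, 18, 0, 23]
  [-2, 9, -6, 0, 6, -4, 0]
Key observation: every diagonal entry stays at the unit through all rounds, so no improving cycle exists.
Answer: CONVERGES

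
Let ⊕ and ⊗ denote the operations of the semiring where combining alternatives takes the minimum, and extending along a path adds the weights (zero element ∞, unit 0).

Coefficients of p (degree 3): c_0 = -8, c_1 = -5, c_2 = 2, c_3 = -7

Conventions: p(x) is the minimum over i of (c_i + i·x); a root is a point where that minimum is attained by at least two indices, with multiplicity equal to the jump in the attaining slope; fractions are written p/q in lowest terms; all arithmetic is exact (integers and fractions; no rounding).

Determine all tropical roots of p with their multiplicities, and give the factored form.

hull edge (i=0, c=-8) to (i=3, c=-7): slope 1/3, span 3
Factored form: p(x) = -7 ⊗ (x ⊕ (-1/3)) ⊗ (x ⊕ (-1/3)) ⊗ (x ⊕ (-1/3))
Answer: roots = -1/3 (mult 3)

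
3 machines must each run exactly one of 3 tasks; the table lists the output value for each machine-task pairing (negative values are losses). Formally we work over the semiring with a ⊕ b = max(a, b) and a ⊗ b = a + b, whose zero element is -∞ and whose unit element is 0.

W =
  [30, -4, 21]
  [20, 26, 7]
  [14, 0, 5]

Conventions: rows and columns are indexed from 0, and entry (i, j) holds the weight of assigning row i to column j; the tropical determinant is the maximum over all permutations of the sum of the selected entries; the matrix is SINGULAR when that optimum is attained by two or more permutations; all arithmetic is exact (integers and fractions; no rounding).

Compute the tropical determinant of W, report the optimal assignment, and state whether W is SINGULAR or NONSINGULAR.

σ = (0, 1, 2): 30 + 26 + 5 = 61
σ = (0, 2, 1): 30 + 7 + 0 = 37
σ = (1, 0, 2): (-4) + 20 + 5 = 21
σ = (1, 2, 0): (-4) + 7 + 14 = 17
σ = (2, 0, 1): 21 + 20 + 0 = 41
σ = (2, 1, 0): 21 + 26 + 14 = 61
Optimal value attained by: σ = (0, 1, 2).
Answer: det⊕(W) = 61; verdict: SINGULAR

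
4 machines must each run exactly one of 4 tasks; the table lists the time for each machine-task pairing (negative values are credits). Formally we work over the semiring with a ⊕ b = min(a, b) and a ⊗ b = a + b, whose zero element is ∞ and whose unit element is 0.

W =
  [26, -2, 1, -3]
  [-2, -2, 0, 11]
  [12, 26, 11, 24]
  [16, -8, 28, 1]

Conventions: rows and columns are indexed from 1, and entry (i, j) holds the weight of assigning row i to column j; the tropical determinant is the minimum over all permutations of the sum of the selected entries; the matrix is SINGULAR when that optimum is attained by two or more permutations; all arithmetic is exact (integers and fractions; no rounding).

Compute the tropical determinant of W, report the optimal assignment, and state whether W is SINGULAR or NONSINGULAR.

σ = (1, 2, 3, 4): 26 + (-2) + 11 + 1 = 36
σ = (1, 2, 4, 3): 26 + (-2) + 24 + 28 = 76
σ = (1, 3, 2, 4): 26 + 0 + 26 + 1 = 53
σ = (1, 3, 4, 2): 26 + 0 + 24 + (-8) = 42
σ = (1, 4, 2, 3): 26 + 11 + 26 + 28 = 91
σ = (1, 4, 3, 2): 26 + 11 + 11 + (-8) = 40
σ = (2, 1, 3, 4): (-2) + (-2) + 11 + 1 = 8
σ = (2, 1, 4, 3): (-2) + (-2) + 24 + 28 = 48
σ = (2, 3, 1, 4): (-2) + 0 + 12 + 1 = 11
σ = (2, 3, 4, 1): (-2) + 0 + 24 + 16 = 38
σ = (2, 4, 1, 3): (-2) + 11 + 12 + 28 = 49
σ = (2, 4, 3, 1): (-2) + 11 + 11 + 16 = 36
σ = (3, 1, 2, 4): 1 + (-2) + 26 + 1 = 26
σ = (3, 1, 4, 2): 1 + (-2) + 24 + (-8) = 15
σ = (3, 2, 1, 4): 1 + (-2) + 12 + 1 = 12
σ = (3, 2, 4, 1): 1 + (-2) + 24 + 16 = 39
σ = (3, 4, 1, 2): 1 + 11 + 12 + (-8) = 16
σ = (3, 4, 2, 1): 1 + 11 + 26 + 16 = 54
σ = (4, 1, 2, 3): (-3) + (-2) + 26 + 28 = 49
σ = (4, 1, 3, 2): (-3) + (-2) + 11 + (-8) = -2
σ = (4, 2, 1, 3): (-3) + (-2) + 12 + 28 = 35
σ = (4, 2, 3, 1): (-3) + (-2) + 11 + 16 = 22
σ = (4, 3, 1, 2): (-3) + 0 + 12 + (-8) = 1
σ = (4, 3, 2, 1): (-3) + 0 + 26 + 16 = 39
Optimal value attained by: σ = (4, 1, 3, 2).
Answer: det⊕(W) = -2; verdict: NONSINGULAR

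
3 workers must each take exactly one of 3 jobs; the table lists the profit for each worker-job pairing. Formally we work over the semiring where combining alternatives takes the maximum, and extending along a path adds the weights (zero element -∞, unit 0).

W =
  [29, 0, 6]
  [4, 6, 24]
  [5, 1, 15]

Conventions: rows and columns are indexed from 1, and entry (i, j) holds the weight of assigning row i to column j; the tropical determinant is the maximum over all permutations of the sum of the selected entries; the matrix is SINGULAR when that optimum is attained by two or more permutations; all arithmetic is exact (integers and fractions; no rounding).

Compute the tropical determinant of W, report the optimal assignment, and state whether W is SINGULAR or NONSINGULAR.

σ = (1, 2, 3): 29 + 6 + 15 = 50
σ = (1, 3, 2): 29 + 24 + 1 = 54
σ = (2, 1, 3): 0 + 4 + 15 = 19
σ = (2, 3, 1): 0 + 24 + 5 = 29
σ = (3, 1, 2): 6 + 4 + 1 = 11
σ = (3, 2, 1): 6 + 6 + 5 = 17
Optimal value attained by: σ = (1, 3, 2).
Answer: det⊕(W) = 54; verdict: NONSINGULAR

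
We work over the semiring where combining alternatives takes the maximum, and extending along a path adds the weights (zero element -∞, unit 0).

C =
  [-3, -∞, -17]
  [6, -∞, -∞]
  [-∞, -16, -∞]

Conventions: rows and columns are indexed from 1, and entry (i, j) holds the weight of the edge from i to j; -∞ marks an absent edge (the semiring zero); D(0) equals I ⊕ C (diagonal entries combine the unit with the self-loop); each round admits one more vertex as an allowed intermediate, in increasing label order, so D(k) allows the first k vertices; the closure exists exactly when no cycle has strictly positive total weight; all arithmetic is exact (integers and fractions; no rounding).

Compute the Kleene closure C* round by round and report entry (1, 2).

D(0):
  [0, -∞, -17]
  [6, 0, -∞]
  [-∞, -16, 0]
D(1):
  [0, -∞, -17]
  [6, 0, -11]
  [-∞, -16, 0]
D(2):
  [0, -∞, -17]
  [6, 0, -11]
  [-10, -16, 0]
D(3):
  [0, -33, -17]
  [6, 0, -11]
  [-10, -16, 0]
Answer: C*[1][2] = -33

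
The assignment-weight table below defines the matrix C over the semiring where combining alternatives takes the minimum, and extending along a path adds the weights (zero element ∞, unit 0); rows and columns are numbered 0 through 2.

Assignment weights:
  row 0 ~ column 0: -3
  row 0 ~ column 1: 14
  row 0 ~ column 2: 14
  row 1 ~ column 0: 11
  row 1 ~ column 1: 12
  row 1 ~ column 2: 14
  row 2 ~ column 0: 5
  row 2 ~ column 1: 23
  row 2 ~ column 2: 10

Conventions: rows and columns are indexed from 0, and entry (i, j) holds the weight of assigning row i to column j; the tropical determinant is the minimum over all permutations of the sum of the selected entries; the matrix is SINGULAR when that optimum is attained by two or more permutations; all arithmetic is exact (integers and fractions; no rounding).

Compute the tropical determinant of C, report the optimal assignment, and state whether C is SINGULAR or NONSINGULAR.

σ = (0, 1, 2): (-3) + 12 + 10 = 19
σ = (0, 2, 1): (-3) + 14 + 23 = 34
σ = (1, 0, 2): 14 + 11 + 10 = 35
σ = (1, 2, 0): 14 + 14 + 5 = 33
σ = (2, 0, 1): 14 + 11 + 23 = 48
σ = (2, 1, 0): 14 + 12 + 5 = 31
Optimal value attained by: σ = (0, 1, 2).
Answer: det⊕(C) = 19; verdict: NONSINGULAR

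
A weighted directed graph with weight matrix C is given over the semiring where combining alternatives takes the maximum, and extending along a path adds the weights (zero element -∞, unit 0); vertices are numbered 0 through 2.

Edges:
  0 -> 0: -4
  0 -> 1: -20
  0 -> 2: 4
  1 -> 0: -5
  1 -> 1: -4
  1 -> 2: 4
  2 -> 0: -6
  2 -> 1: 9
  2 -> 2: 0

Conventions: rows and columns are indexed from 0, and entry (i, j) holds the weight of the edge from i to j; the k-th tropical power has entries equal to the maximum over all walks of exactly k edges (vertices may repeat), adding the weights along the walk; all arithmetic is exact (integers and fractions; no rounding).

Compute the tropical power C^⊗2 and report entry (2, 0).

C^⊗2:
  [-2, 13, 4]
  [-2, 13, 4]
  [4, 9, 13]
Key observation: the optimum is the walk 2->1->0, with weight 9 + (-5) = 4.
Optimal value attained by: walk 2->1->0.
Answer: (C^⊗2)[2][0] = 4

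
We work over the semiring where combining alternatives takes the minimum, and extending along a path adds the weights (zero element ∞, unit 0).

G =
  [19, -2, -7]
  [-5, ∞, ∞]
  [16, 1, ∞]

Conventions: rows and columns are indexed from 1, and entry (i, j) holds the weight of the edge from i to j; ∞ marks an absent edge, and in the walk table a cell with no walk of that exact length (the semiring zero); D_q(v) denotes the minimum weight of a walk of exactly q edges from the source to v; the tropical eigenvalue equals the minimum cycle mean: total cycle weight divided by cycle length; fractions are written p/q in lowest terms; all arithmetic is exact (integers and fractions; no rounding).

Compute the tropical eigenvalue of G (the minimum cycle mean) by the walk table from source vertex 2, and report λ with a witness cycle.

q=0: [∞, 0, ∞]
q=1: [-5, ∞, ∞]
q=2: [14, -7, -12]
q=3: [-12, -11, 7]
Optimal cycle mean attained by: cycle 1->3->2->1, total (-7) + 1 + (-5), length 3.
Answer: λ = -11/3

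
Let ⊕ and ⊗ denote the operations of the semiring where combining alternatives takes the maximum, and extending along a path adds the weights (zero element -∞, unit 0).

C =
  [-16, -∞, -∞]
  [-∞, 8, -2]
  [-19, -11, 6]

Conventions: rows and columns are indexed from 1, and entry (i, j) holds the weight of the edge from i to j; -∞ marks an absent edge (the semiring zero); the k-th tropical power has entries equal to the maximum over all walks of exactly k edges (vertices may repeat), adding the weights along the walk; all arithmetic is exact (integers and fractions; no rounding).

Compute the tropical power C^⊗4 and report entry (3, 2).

C^⊗2:
  [-32, -∞, -∞]
  [-21, 16, 6]
  [-13, -3, 12]
C^⊗3:
  [-48, -∞, -∞]
  [-13, 24, 14]
  [-7, 5, 18]
C^⊗4:
  [-64, -∞, -∞]
  [-5, 32, 22]
  [-1, 13, 24]
Key observation: the optimum is the walk 3->2->2->2->2, with weight (-11) + 8 + 8 + 8 = 13.
Optimal value attained by: walk 3->2->2->2->2.
Answer: (C^⊗4)[3][2] = 13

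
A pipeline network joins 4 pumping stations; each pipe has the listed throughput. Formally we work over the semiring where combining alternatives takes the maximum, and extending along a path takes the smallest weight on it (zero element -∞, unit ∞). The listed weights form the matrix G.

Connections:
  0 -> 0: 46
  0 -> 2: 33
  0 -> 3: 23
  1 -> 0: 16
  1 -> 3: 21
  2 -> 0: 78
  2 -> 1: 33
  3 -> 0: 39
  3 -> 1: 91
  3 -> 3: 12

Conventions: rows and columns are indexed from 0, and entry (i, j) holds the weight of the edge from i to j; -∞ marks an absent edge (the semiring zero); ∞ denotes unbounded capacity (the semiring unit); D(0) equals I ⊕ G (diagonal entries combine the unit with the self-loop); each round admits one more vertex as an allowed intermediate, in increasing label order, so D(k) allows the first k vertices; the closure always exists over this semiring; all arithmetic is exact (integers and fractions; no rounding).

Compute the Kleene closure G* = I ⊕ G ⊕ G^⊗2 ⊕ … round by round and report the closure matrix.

D(0):
  [∞, -∞, 33, 23]
  [16, ∞, -∞, 21]
  [78, 33, ∞, -∞]
  [39, 91, -∞, ∞]
D(1):
  [∞, -∞, 33, 23]
  [16, ∞, 16, 21]
  [78, 33, ∞, 23]
  [39, 91, 33, ∞]
D(2):
  [∞, -∞, 33, 23]
  [16, ∞, 16, 21]
  [78, 33, ∞, 23]
  [39, 91, 33, ∞]
D(3):
  [∞, 33, 33, 23]
  [16, ∞, 16, 21]
  [78, 33, ∞, 23]
  [39, 91, 33, ∞]
D(4):
  [∞, 33, 33, 23]
  [21, ∞, 21, 21]
  [78, 33, ∞, 23]
  [39, 91, 33, ∞]
Answer: G* = [[∞, 33, 33, 23], [21, ∞, 21, 21], [78, 33, ∞, 23], [39, 91, 33, ∞]]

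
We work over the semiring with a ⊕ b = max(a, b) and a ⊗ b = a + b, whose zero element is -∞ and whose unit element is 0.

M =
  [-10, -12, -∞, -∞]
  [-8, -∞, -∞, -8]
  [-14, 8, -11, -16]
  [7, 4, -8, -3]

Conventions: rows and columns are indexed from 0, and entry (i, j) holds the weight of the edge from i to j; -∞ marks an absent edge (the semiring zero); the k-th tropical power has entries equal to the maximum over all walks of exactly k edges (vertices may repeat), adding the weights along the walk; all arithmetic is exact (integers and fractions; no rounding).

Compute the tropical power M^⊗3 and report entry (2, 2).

M^⊗2:
  [-20, -22, -∞, -20]
  [-1, -4, -16, -11]
  [0, -3, -22, 0]
  [4, 1, -11, -4]
M^⊗3:
  [-13, -16, -28, -23]
  [-4, -7, -19, -12]
  [7, 4, -8, -3]
  [3, 0, -12, -7]
Key observation: the optimum is the walk 2->1->3->2, with weight 8 + (-8) + (-8) = -8.
Optimal value attained by: walk 2->1->3->2.
Answer: (M^⊗3)[2][2] = -8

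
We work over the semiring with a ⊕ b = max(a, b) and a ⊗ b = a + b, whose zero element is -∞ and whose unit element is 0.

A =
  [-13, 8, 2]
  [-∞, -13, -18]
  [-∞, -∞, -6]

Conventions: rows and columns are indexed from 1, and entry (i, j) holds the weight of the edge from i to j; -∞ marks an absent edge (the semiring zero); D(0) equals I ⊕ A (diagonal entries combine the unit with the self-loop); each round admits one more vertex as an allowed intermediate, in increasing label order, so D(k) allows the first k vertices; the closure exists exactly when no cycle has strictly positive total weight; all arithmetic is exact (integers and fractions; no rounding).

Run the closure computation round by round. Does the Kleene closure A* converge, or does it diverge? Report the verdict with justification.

D(0):
  [0, 8, 2]
  [-∞, 0, -18]
  [-∞, -∞, 0]
D(1):
  [0, 8, 2]
  [-∞, 0, -18]
  [-∞, -∞, 0]
D(2):
  [0, 8, 2]
  [-∞, 0, -18]
  [-∞, -∞, 0]
D(3):
  [0, 8, 2]
  [-∞, 0, -18]
  [-∞, -∞, 0]
Key observation: every diagonal entry stays at the unit through all rounds, so no improving cycle exists.
Answer: CONVERGES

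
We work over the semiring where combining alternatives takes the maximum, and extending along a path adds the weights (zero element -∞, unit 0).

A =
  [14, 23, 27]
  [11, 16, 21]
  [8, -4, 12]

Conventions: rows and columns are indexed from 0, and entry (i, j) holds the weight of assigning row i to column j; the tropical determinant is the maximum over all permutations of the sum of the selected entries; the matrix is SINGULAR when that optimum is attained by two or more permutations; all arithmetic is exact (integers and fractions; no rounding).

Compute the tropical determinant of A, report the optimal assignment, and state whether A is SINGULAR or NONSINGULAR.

σ = (0, 1, 2): 14 + 16 + 12 = 42
σ = (0, 2, 1): 14 + 21 + (-4) = 31
σ = (1, 0, 2): 23 + 11 + 12 = 46
σ = (1, 2, 0): 23 + 21 + 8 = 52
σ = (2, 0, 1): 27 + 11 + (-4) = 34
σ = (2, 1, 0): 27 + 16 + 8 = 51
Optimal value attained by: σ = (1, 2, 0).
Answer: det⊕(A) = 52; verdict: NONSINGULAR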